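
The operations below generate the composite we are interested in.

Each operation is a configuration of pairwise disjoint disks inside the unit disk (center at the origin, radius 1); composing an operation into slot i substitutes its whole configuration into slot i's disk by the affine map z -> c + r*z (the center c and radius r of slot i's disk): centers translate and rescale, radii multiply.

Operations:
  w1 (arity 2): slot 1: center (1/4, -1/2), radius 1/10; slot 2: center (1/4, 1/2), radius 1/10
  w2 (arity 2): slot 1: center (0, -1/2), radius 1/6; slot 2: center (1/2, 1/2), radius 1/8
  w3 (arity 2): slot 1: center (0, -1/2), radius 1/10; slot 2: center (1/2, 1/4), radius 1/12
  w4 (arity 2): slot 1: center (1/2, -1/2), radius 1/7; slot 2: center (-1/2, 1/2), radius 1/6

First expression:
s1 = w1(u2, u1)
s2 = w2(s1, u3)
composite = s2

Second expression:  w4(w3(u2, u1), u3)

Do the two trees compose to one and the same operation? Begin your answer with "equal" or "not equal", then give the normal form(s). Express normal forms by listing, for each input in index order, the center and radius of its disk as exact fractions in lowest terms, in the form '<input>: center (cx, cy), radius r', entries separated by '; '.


not equal; first: u1: center (1/24, -5/12), radius 1/60; u2: center (1/24, -7/12), radius 1/60; u3: center (1/2, 1/2), radius 1/8; second: u1: center (4/7, -13/28), radius 1/84; u2: center (1/2, -4/7), radius 1/70; u3: center (-1/2, 1/2), radius 1/6

The first expression reduces to u1: center (1/24, -5/12), radius 1/60; u2: center (1/24, -7/12), radius 1/60; u3: center (1/2, 1/2), radius 1/8
The second expression reduces to u1: center (4/7, -13/28), radius 1/84; u2: center (1/2, -4/7), radius 1/70; u3: center (-1/2, 1/2), radius 1/6
Different reductions; not equal.


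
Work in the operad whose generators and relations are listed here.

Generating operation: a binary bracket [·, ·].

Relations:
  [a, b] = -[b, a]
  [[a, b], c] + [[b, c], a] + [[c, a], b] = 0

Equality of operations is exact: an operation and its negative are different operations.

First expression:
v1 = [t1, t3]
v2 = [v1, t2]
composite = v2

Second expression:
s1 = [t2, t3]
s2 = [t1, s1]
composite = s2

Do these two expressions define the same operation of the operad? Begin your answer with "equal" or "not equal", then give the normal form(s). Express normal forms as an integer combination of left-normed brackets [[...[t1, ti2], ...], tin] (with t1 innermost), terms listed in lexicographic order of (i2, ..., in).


not equal: they reduce to [[t1, t3], t2] and [[t1, t2], t3] - [[t1, t3], t2]

The first expression, normalized: [[t1, t3], t2]
The second expression, normalized: [[t1, t2], t3] - [[t1, t3], t2]
No match — not equal.


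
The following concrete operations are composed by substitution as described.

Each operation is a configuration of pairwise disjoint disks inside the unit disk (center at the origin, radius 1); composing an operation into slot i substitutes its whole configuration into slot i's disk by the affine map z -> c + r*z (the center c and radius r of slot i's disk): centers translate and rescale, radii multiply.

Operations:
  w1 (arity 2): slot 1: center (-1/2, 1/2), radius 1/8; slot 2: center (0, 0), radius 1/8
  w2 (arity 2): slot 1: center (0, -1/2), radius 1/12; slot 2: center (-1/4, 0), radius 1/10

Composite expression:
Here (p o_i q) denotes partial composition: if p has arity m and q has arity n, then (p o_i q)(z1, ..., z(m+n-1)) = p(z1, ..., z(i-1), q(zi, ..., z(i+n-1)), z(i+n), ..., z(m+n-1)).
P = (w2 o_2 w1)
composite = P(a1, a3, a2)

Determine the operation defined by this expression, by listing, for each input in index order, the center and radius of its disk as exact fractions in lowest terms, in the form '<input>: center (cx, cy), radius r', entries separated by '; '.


Below w2, radii multiply path by path; the a-disk centers shift.
input a1: composing its 1 substitution step yields center (0, -1/2), radius 1/12
input a3: composing its 2 substitution steps yields center (-3/10, 1/20), radius 1/80
input a2: composing its 2 substitution steps yields center (-1/4, 0), radius 1/80

a1: center (0, -1/2), radius 1/12; a2: center (-1/4, 0), radius 1/80; a3: center (-3/10, 1/20), radius 1/80


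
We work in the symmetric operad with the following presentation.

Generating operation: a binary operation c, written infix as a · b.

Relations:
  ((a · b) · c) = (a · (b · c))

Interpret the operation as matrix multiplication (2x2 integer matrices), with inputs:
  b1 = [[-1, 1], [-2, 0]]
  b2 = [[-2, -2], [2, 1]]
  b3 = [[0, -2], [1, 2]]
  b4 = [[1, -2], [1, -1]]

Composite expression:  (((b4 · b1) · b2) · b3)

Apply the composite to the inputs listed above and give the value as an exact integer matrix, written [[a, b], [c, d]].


[[-5, -2], [-1, -2]]

(b4 · b1) = [[3, 1], [1, 1]]
((b4 · b1) · b2) = [[-4, -5], [0, -1]]
(((b4 · b1) · b2) · b3) = [[-5, -2], [-1, -2]]


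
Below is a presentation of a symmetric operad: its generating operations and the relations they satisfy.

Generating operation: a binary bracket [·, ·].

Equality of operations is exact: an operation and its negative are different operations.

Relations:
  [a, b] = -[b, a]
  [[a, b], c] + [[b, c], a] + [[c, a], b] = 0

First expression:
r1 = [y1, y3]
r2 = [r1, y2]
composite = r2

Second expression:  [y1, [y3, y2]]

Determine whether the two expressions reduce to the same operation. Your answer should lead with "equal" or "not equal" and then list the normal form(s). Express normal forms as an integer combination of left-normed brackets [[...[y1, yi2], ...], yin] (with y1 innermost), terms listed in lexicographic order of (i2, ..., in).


not equal; first: [[y1, y3], y2]; second: -[[y1, y2], y3] + [[y1, y3], y2]


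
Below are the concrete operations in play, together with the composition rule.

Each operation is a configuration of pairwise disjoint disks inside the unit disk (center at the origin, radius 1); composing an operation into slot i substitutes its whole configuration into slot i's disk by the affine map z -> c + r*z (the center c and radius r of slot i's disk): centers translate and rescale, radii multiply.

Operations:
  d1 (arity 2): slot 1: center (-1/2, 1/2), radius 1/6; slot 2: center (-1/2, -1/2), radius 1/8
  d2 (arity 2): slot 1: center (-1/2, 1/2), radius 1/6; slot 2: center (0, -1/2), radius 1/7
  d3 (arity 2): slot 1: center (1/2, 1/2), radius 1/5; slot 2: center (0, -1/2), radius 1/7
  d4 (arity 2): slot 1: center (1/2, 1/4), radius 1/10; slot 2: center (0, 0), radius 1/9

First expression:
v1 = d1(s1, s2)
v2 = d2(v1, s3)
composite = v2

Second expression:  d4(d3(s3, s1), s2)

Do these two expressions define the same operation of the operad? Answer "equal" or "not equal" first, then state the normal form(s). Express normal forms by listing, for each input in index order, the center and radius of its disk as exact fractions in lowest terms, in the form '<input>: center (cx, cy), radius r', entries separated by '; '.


not equal; first: s1: center (-7/12, 7/12), radius 1/36; s2: center (-7/12, 5/12), radius 1/48; s3: center (0, -1/2), radius 1/7; second: s1: center (1/2, 1/5), radius 1/70; s2: center (0, 0), radius 1/9; s3: center (11/20, 3/10), radius 1/50

The first expression, normalized: s1: center (-7/12, 7/12), radius 1/36; s2: center (-7/12, 5/12), radius 1/48; s3: center (0, -1/2), radius 1/7
The second expression, normalized: s1: center (1/2, 1/5), radius 1/70; s2: center (0, 0), radius 1/9; s3: center (11/20, 3/10), radius 1/50
The normal forms differ: not equal.


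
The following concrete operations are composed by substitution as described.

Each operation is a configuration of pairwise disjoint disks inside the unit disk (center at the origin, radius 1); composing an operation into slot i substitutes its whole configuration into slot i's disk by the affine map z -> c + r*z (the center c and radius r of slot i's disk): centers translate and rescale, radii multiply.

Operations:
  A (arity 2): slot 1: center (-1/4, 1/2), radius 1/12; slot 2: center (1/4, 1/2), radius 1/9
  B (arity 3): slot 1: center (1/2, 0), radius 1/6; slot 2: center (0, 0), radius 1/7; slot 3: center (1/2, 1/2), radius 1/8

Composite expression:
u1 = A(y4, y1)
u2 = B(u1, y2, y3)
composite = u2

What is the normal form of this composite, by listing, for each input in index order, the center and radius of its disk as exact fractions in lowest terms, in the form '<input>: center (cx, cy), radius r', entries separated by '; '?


Only the slot chain above each y matters under B; compose those maps.
y4: after 2 affine steps, its disk has center (11/24, 1/12), radius 1/72
y1: after 2 affine steps, its disk has center (13/24, 1/12), radius 1/54
y2: after 1 affine step, its disk has center (0, 0), radius 1/7
y3: after 1 affine step, its disk has center (1/2, 1/2), radius 1/8

y1: center (13/24, 1/12), radius 1/54; y2: center (0, 0), radius 1/7; y3: center (1/2, 1/2), radius 1/8; y4: center (11/24, 1/12), radius 1/72


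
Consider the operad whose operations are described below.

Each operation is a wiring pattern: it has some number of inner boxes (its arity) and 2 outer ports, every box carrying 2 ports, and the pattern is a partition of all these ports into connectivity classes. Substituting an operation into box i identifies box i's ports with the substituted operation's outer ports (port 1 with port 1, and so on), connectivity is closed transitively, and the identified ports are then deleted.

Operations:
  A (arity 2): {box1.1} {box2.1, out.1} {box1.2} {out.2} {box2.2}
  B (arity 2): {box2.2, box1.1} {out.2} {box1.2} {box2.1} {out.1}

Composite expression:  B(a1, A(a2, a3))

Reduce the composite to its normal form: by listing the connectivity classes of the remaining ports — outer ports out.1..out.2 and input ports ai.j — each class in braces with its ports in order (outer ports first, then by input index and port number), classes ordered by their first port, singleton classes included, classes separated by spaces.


{out.1} {out.2} {a1.1} {a1.2} {a2.1} {a2.2} {a3.1} {a3.2}

After gluing at B, chains via deleted ports link the a-ports.
the subtree at A composes to {out.1, a3.1} {out.2} {a2.1} {a2.2} {a3.2} on (a2, a3); out.j = own outer ports
the subtree at B composes to {out.1} {out.2} {a1.1} {a1.2} {a2.1} {a2.2} {a3.1} {a3.2} on (a1, a2, a3); out.j = own outer ports


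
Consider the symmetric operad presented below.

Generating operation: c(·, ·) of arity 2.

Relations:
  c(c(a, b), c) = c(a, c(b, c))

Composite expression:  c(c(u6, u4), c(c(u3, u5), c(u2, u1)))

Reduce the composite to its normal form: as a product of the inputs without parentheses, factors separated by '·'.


u6 · u4 · u3 · u5 · u2 · u1

Associativity of c dissolves the nesting; only the u-input order survives.
c(u6, u4) spells out as u6 · u4
c(u3, u5) spells out as u3 · u5
c(u2, u1) spells out as u2 · u1
c(c(u3, u5), c(u2, u1)) spells out as u3 · u5 · u2 · u1
c(c(u6, u4), c(c(u3, u5), c(u2, u1))) spells out as u6 · u4 · u3 · u5 · u2 · u1


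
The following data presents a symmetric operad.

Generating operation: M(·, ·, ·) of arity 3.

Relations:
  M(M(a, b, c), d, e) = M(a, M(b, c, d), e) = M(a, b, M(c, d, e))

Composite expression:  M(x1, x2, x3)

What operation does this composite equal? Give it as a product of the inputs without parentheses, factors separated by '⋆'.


All parenthesizations of M agree; list the x-inputs left to right.
M(x1, x2, x3) unparenthesizes to x1 ⋆ x2 ⋆ x3

x1 ⋆ x2 ⋆ x3


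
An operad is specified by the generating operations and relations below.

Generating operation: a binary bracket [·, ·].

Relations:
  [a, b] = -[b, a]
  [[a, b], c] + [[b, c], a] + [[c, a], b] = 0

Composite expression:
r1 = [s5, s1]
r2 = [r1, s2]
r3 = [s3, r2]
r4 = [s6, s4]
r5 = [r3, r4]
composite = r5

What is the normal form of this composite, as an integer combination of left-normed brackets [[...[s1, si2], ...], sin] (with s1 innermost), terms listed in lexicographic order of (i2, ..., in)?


Left-normed coefficients sit on the s1-initial expansion words.
Composite bracket: [[s3, [[s5, s1], s2]], [s6, s4]]
Applying ab - ba throughout gives 32 signed words (2^5 = 32).
Coefficients come from the s1-initial words:
  word s1s5s2s3s4s6 has sign -1, contributing -[[[[[s1, s5], s2], s3], s4], s6]
  word s1s5s2s3s6s4 has sign +1, contributing +[[[[[s1, s5], s2], s3], s6], s4]

-[[[[[s1, s5], s2], s3], s4], s6] + [[[[[s1, s5], s2], s3], s6], s4]


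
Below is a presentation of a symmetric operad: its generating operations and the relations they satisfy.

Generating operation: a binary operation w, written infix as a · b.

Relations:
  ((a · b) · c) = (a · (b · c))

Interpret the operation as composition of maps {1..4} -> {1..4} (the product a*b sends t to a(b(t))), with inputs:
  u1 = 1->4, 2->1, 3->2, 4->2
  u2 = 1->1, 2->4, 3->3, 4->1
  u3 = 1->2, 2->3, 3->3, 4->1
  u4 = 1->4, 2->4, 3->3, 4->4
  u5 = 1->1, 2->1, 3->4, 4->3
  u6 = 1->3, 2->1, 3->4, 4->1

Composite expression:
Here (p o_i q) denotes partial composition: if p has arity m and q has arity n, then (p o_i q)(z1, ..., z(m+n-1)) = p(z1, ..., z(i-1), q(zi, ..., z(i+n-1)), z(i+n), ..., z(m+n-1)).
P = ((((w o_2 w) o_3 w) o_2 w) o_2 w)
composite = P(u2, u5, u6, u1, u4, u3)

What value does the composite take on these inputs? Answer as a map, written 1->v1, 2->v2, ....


1->1, 2->1, 3->1, 4->1


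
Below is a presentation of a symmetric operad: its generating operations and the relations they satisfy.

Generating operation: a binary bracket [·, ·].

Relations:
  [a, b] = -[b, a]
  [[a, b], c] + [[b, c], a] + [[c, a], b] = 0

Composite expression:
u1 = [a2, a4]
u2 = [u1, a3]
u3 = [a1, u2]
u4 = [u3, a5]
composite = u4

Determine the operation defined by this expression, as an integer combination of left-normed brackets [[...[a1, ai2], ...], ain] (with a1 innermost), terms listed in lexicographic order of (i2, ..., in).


A multilinear Lie element is pinned by a1-initial words (a1 innermost).
Composite bracket: [[a1, [[a2, a4], a3]], a5]
Expanding via [a, b] = ab - ba: 16 signed words (2^4 = 16).
Only words starting with a1 matter:
  a1a2a4a3a5 appears with sign +1, giving the term +[[[[a1, a2], a4], a3], a5]
  a1a3a2a4a5 appears with sign -1, giving the term -[[[[a1, a3], a2], a4], a5]
  a1a3a4a2a5 appears with sign +1, giving the term +[[[[a1, a3], a4], a2], a5]
  a1a4a2a3a5 appears with sign -1, giving the term -[[[[a1, a4], a2], a3], a5]

[[[[a1, a2], a4], a3], a5] - [[[[a1, a3], a2], a4], a5] + [[[[a1, a3], a4], a2], a5] - [[[[a1, a4], a2], a3], a5]


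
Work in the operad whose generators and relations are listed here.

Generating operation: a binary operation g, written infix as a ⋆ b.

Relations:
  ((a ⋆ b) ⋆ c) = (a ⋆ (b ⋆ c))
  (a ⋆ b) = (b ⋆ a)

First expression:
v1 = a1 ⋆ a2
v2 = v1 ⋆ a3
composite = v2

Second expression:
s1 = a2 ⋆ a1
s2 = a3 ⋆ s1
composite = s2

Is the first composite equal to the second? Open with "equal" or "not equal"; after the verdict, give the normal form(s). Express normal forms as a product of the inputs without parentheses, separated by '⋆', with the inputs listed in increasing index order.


equal; the common form is a1 ⋆ a2 ⋆ a3

The first composite normalizes to a1 ⋆ a2 ⋆ a3
The second composite normalizes to a1 ⋆ a2 ⋆ a3
Both agree, so they are equal.


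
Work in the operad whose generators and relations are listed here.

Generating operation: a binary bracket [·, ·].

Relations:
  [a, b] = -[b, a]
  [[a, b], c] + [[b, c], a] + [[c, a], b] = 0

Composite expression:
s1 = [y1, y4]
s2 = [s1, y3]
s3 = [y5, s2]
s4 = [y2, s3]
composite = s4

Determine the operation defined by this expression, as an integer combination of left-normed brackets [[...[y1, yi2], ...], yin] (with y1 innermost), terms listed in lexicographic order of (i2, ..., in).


[[[[y1, y4], y3], y5], y2]


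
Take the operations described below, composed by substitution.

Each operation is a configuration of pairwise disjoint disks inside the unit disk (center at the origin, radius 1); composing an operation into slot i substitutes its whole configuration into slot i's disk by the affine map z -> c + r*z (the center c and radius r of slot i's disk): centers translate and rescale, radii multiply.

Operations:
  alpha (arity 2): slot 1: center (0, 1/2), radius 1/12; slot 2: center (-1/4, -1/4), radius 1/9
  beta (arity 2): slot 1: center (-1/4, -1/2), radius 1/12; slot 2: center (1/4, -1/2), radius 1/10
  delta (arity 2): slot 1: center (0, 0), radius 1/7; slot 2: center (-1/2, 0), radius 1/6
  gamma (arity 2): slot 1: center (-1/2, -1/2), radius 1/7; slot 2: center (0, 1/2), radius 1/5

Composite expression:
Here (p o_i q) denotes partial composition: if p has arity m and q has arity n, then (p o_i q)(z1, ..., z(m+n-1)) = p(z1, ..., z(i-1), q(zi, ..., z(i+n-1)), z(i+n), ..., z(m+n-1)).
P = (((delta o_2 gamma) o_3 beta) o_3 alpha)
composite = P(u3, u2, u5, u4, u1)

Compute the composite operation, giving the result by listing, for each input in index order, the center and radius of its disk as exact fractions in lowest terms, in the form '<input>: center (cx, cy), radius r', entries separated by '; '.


Nesting under delta composes maps z -> c + r*z down each u-path.
u3 passes through 1 substitution, ending at center (0, 0), radius 1/7
u2 passes through 2 substitutions, ending at center (-7/12, -1/12), radius 1/42
u5 passes through 4 substitutions, ending at center (-61/120, 49/720), radius 1/4320
u4 passes through 4 substitutions, ending at center (-733/1440, 19/288), radius 1/3240
u1 passes through 3 substitutions, ending at center (-59/120, 1/15), radius 1/300

u1: center (-59/120, 1/15), radius 1/300; u2: center (-7/12, -1/12), radius 1/42; u3: center (0, 0), radius 1/7; u4: center (-733/1440, 19/288), radius 1/3240; u5: center (-61/120, 49/720), radius 1/4320


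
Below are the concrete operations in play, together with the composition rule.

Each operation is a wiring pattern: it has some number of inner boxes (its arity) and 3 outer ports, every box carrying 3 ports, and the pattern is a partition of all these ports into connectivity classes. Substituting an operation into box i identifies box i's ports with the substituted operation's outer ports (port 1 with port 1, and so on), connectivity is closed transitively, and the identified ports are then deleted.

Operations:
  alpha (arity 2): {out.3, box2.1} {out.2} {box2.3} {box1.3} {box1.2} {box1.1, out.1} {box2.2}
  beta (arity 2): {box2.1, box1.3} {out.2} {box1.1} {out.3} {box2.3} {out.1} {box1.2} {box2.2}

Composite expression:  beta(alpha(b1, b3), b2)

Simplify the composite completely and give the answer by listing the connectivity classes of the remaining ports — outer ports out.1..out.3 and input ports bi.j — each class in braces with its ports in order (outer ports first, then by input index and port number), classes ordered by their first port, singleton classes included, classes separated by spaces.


{out.1} {out.2} {out.3} {b1.1} {b1.2} {b1.3} {b2.1, b3.1} {b2.2} {b2.3} {b3.2} {b3.3}

Connectivity passes through glued beta-boundaries; trace each wire chain.
after alpha, the pattern on (b1, b3) reads {out.1, b1.1} {out.2} {out.3, b3.1} {b1.2} {b1.3} {b3.2} {b3.3} (out.j = its outer ports)
after beta, the pattern on (b1, b3, b2) reads {out.1} {out.2} {out.3} {b1.1} {b1.2} {b1.3} {b2.1, b3.1} {b2.2} {b2.3} {b3.2} {b3.3} (out.j = its outer ports)


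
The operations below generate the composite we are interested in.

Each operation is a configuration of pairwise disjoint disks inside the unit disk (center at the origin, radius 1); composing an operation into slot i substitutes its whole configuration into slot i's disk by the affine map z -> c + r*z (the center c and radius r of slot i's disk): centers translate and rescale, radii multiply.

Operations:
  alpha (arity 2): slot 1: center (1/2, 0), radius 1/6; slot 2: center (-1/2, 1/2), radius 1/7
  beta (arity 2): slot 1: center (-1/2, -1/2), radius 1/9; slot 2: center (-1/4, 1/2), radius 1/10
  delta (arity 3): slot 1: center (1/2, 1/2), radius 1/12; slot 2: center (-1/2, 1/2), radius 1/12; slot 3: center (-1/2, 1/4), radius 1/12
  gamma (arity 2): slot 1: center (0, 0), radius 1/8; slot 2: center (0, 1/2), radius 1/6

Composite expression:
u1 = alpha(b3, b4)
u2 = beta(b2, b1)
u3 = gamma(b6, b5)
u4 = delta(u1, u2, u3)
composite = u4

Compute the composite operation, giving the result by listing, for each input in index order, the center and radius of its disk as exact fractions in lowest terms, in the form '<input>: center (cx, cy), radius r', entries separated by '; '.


b1: center (-25/48, 13/24), radius 1/120; b2: center (-13/24, 11/24), radius 1/108; b3: center (13/24, 1/2), radius 1/72; b4: center (11/24, 13/24), radius 1/84; b5: center (-1/2, 7/24), radius 1/72; b6: center (-1/2, 1/4), radius 1/96


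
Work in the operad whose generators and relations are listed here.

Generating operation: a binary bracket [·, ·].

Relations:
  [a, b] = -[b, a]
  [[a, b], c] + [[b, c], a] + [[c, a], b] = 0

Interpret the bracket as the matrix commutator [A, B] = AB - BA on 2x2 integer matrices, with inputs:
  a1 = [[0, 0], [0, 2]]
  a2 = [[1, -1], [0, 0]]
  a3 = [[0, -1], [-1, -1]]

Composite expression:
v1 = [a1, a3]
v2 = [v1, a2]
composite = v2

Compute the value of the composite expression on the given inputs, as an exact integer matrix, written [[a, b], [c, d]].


[a1, a3] = [[0, 2], [-2, 0]]
[[a1, a3], a2] = [[-2, -2], [-2, 2]]

[[-2, -2], [-2, 2]]


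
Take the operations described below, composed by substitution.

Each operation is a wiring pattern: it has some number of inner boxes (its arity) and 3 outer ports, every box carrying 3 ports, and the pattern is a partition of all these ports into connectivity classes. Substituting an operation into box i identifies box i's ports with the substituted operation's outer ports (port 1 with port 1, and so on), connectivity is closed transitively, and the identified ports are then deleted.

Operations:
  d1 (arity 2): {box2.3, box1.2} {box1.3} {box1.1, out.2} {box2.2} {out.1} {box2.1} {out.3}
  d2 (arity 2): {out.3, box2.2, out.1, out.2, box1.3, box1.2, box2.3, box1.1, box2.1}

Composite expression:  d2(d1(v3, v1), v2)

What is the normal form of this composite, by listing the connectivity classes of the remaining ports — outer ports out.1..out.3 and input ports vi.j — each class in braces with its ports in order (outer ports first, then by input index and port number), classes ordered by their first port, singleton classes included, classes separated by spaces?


Treat the ports identified at d2 as solder joints: merge, then drop.
through d1, on inputs (v3, v1): {out.1} {out.2, v3.1} {out.3} {v1.1} {v1.2} {v1.3, v3.2} {v3.3} (out.j = stage outer ports)
through d2, on inputs (v3, v1, v2): {out.1, out.2, out.3, v2.1, v2.2, v2.3, v3.1} {v1.1} {v1.2} {v1.3, v3.2} {v3.3} (out.j = stage outer ports)

{out.1, out.2, out.3, v2.1, v2.2, v2.3, v3.1} {v1.1} {v1.2} {v1.3, v3.2} {v3.3}


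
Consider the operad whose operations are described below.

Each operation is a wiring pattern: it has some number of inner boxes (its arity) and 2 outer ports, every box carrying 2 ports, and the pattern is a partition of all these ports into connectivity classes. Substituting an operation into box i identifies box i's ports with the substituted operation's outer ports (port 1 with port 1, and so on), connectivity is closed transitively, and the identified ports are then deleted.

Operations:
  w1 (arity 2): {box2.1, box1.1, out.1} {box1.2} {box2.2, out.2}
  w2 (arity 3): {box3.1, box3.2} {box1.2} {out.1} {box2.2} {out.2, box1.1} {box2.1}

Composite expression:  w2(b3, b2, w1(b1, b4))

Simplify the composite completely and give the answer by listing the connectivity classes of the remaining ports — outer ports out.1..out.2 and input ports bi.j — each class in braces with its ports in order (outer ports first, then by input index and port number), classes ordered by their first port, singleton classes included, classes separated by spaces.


{out.1} {out.2, b3.1} {b1.1, b4.1, b4.2} {b1.2} {b2.1} {b2.2} {b3.2}

Substituting into w2 glues patterns; closure does the rest.
after w1, the pattern on (b1, b4) reads {out.1, b1.1, b4.1} {out.2, b4.2} {b1.2} (out.j = its outer ports)
after w2, the pattern on (b3, b2, b1, b4) reads {out.1} {out.2, b3.1} {b1.1, b4.1, b4.2} {b1.2} {b2.1} {b2.2} {b3.2} (out.j = its outer ports)


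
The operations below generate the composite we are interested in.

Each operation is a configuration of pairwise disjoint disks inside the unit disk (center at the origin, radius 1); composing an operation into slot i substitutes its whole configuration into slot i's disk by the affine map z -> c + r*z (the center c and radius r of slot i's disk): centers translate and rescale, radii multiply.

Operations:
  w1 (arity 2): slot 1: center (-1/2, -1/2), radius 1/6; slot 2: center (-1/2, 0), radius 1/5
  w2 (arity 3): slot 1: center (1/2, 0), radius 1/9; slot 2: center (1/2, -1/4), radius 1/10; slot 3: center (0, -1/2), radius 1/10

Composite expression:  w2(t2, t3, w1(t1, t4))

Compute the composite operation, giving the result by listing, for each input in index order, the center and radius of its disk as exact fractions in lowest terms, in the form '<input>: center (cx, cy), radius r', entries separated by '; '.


Follow each t-input down from w2: c' goes to c + r*c', radius to r*r'.
t2 passes through 1 substitution, ending at center (1/2, 0), radius 1/9
t3 passes through 1 substitution, ending at center (1/2, -1/4), radius 1/10
t1 passes through 2 substitutions, ending at center (-1/20, -11/20), radius 1/60
t4 passes through 2 substitutions, ending at center (-1/20, -1/2), radius 1/50

t1: center (-1/20, -11/20), radius 1/60; t2: center (1/2, 0), radius 1/9; t3: center (1/2, -1/4), radius 1/10; t4: center (-1/20, -1/2), radius 1/50


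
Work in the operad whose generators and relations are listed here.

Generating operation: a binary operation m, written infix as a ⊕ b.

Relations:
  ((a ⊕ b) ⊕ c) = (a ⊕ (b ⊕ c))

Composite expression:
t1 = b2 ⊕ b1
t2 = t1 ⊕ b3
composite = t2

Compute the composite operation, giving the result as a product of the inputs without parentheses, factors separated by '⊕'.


The m-tree's shape is irrelevant; the b-reading-order decides.
(b2 ⊕ b1) reduces to b2 ⊕ b1
((b2 ⊕ b1) ⊕ b3) reduces to b2 ⊕ b1 ⊕ b3

b2 ⊕ b1 ⊕ b3


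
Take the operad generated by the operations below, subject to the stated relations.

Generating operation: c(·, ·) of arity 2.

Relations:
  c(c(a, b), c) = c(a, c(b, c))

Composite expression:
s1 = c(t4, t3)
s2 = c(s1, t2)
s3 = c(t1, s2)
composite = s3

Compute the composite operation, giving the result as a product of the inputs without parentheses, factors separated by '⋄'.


t1 ⋄ t4 ⋄ t3 ⋄ t2

Key point: c is associative — brackets drop, the t-order remains.
c(t4, t3) spells out as t4 ⋄ t3
c(c(t4, t3), t2) spells out as t4 ⋄ t3 ⋄ t2
c(t1, c(c(t4, t3), t2)) spells out as t1 ⋄ t4 ⋄ t3 ⋄ t2


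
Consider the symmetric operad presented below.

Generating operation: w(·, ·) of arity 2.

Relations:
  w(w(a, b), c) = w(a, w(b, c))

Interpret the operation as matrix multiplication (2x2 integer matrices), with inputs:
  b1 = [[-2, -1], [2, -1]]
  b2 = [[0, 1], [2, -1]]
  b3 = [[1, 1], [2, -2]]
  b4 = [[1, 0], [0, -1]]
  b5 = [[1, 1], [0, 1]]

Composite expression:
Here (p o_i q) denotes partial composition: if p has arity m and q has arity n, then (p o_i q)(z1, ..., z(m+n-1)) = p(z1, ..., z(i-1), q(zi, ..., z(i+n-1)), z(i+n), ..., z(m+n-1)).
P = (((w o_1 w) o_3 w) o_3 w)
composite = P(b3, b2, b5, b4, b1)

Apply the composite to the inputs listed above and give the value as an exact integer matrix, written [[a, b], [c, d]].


[[-8, 0], [8, 4]]

w(b3, b2) = [[2, 0], [-4, 4]]
w(b5, b4) = [[1, -1], [0, -1]]
w(w(b5, b4), b1) = [[-4, 0], [-2, 1]]
w(w(b3, b2), w(w(b5, b4), b1)) = [[-8, 0], [8, 4]]


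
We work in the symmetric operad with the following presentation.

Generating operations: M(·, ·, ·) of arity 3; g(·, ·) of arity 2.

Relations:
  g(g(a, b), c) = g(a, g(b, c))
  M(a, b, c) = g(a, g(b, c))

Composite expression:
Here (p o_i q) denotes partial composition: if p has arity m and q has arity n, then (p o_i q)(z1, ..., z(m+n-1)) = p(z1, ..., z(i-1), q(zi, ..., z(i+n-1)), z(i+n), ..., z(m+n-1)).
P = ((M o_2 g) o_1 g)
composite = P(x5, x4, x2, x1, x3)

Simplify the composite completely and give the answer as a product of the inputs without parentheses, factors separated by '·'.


x5 · x4 · x2 · x1 · x3

The M-tree's shape is irrelevant; the x-reading-order decides.
g(x5, x4) spells out as x5 · x4
g(x2, x1) spells out as x2 · x1
M(g(x5, x4), g(x2, x1), x3) spells out as x5 · x4 · x2 · x1 · x3


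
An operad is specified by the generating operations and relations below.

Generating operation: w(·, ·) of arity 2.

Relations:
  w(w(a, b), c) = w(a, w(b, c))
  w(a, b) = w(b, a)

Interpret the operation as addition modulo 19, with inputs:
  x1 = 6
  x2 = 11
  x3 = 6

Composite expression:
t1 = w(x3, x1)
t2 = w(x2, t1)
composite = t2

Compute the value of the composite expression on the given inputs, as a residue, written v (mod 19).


4 (mod 19)

w(x3, x1) = 12
w(x2, w(x3, x1)) = 4


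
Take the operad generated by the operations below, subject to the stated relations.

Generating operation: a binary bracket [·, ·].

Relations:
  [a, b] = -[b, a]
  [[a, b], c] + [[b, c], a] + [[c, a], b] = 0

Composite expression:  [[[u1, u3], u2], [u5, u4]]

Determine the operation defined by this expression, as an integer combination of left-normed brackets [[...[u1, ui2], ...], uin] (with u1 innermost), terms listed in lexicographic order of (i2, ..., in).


-[[[[u1, u3], u2], u4], u5] + [[[[u1, u3], u2], u5], u4]

A multilinear Lie element is pinned by u1-initial words (u1 innermost).
Composite bracket: [[[u1, u3], u2], [u5, u4]]
Expanding via [a, b] = ab - ba: 16 signed words (2^4 = 16).
Keep just the words that open with u1:
  the word u1u3u2u4u5 carries sign -1 and contributes -[[[[u1, u3], u2], u4], u5]
  the word u1u3u2u5u4 carries sign +1 and contributes +[[[[u1, u3], u2], u5], u4]


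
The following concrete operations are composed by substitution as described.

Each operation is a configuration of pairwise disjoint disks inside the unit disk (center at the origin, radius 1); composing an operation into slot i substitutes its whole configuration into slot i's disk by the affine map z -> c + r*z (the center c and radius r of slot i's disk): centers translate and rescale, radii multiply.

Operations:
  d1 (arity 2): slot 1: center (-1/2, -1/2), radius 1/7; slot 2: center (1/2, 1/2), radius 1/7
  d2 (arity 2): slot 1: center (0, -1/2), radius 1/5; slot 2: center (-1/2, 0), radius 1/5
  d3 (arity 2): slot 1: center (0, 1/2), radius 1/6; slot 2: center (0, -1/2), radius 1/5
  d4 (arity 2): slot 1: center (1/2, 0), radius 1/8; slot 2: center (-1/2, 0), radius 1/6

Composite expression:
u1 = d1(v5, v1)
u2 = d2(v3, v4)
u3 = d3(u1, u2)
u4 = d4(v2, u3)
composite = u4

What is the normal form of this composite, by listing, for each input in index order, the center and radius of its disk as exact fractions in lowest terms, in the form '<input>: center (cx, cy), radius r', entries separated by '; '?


Follow each v-input down from d4: c' goes to c + r*c', radius to r*r'.
v2: after 1 affine step, its disk has center (1/2, 0), radius 1/8
v5: after 3 affine steps, its disk has center (-37/72, 5/72), radius 1/252
v1: after 3 affine steps, its disk has center (-35/72, 7/72), radius 1/252
v3: after 3 affine steps, its disk has center (-1/2, -1/10), radius 1/150
v4: after 3 affine steps, its disk has center (-31/60, -1/12), radius 1/150

v1: center (-35/72, 7/72), radius 1/252; v2: center (1/2, 0), radius 1/8; v3: center (-1/2, -1/10), radius 1/150; v4: center (-31/60, -1/12), radius 1/150; v5: center (-37/72, 5/72), radius 1/252


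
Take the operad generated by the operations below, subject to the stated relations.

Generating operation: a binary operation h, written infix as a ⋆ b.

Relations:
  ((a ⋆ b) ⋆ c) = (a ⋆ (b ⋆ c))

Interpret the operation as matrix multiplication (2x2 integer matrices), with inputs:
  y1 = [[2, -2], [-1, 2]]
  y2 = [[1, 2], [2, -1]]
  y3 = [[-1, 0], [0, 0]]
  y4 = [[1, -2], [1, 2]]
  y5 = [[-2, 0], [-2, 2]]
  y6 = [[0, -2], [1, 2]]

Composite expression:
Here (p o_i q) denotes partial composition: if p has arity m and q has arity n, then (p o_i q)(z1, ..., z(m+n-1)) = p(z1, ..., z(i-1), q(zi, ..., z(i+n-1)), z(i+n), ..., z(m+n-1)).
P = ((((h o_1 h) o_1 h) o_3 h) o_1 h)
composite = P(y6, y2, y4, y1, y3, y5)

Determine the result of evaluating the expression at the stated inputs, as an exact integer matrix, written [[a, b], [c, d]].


(y6 ⋆ y2) = [[-4, 2], [5, 0]]
((y6 ⋆ y2) ⋆ y4) = [[-2, 12], [5, -10]]
(y1 ⋆ y3) = [[-2, 0], [1, 0]]
(((y6 ⋆ y2) ⋆ y4) ⋆ (y1 ⋆ y3)) = [[16, 0], [-20, 0]]
((((y6 ⋆ y2) ⋆ y4) ⋆ (y1 ⋆ y3)) ⋆ y5) = [[-32, 0], [40, 0]]

[[-32, 0], [40, 0]]


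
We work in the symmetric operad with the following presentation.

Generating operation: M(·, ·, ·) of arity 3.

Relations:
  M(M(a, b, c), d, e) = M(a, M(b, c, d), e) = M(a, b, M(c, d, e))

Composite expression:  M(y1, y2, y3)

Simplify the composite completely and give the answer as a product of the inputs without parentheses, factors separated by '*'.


y1 * y2 * y3

All parenthesizations of M agree; list the y-inputs left to right.
M(y1, y2, y3) linearizes to y1 * y2 * y3


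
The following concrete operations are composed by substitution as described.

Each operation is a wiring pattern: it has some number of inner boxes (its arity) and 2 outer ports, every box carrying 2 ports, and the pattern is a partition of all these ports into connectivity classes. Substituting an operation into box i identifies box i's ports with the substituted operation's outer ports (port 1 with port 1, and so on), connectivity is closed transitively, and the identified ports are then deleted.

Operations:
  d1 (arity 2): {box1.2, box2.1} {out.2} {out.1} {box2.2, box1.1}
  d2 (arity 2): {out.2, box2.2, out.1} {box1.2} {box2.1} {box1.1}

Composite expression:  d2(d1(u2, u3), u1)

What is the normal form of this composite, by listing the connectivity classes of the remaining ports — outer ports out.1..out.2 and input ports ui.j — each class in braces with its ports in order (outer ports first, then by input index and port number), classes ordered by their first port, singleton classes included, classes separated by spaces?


{out.1, out.2, u1.2} {u1.1} {u2.1, u3.2} {u2.2, u3.1}

Substituting into d2 glues patterns; closure does the rest.
through d1, on inputs (u2, u3): {out.1} {out.2} {u2.1, u3.2} {u2.2, u3.1} (out.j = stage outer ports)
through d2, on inputs (u2, u3, u1): {out.1, out.2, u1.2} {u1.1} {u2.1, u3.2} {u2.2, u3.1} (out.j = stage outer ports)


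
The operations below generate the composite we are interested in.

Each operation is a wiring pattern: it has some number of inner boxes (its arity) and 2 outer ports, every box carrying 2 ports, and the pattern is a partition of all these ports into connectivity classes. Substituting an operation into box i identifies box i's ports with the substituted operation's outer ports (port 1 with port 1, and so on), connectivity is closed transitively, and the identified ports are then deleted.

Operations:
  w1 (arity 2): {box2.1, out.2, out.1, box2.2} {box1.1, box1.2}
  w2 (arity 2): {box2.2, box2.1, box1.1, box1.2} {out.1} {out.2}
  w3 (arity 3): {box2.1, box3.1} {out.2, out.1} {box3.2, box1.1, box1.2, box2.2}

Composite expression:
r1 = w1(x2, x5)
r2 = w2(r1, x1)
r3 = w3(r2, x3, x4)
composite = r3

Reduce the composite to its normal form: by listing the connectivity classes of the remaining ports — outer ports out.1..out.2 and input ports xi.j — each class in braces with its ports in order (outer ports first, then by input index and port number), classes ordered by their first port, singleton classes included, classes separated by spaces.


{out.1, out.2} {x1.1, x1.2, x5.1, x5.2} {x2.1, x2.2} {x3.1, x4.1} {x3.2, x4.2}

Treat the ports identified at w3 as solder joints: merge, then drop.
w1 over (x2, x5) gives {out.1, out.2, x5.1, x5.2} {x2.1, x2.2}, out.j being that stage's outer ports
w2 over (x2, x5, x1) gives {out.1} {out.2} {x1.1, x1.2, x5.1, x5.2} {x2.1, x2.2}, out.j being that stage's outer ports
w3 over (x2, x5, x1, x3, x4) gives {out.1, out.2} {x1.1, x1.2, x5.1, x5.2} {x2.1, x2.2} {x3.1, x4.1} {x3.2, x4.2}, out.j being that stage's outer ports


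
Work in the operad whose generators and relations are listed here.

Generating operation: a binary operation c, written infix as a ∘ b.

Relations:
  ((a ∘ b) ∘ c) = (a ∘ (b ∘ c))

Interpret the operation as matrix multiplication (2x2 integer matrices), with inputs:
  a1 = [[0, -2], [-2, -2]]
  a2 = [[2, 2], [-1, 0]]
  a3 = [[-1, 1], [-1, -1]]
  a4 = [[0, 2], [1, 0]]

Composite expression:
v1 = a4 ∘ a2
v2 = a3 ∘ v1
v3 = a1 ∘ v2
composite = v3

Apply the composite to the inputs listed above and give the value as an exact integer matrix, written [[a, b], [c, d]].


(a4 ∘ a2) = [[-2, 0], [2, 2]]
(a3 ∘ (a4 ∘ a2)) = [[4, 2], [0, -2]]
(a1 ∘ (a3 ∘ (a4 ∘ a2))) = [[0, 4], [-8, 0]]

[[0, 4], [-8, 0]]


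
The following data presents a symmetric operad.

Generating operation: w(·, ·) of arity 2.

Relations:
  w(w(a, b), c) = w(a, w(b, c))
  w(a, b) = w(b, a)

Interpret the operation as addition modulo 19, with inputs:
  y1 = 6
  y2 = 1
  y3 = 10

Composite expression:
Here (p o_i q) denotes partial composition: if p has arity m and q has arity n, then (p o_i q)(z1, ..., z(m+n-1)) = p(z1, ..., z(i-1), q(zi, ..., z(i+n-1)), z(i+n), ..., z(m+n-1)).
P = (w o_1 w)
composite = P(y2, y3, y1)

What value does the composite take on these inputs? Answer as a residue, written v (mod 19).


17 (mod 19)

w(y2, y3) = 11
w(w(y2, y3), y1) = 17


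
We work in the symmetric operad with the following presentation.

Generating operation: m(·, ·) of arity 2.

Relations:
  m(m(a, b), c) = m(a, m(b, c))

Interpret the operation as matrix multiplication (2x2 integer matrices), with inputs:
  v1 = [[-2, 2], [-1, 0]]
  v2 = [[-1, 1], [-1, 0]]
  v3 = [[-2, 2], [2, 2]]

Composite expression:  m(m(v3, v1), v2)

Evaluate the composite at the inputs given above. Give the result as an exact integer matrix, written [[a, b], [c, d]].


[[2, 2], [2, -6]]


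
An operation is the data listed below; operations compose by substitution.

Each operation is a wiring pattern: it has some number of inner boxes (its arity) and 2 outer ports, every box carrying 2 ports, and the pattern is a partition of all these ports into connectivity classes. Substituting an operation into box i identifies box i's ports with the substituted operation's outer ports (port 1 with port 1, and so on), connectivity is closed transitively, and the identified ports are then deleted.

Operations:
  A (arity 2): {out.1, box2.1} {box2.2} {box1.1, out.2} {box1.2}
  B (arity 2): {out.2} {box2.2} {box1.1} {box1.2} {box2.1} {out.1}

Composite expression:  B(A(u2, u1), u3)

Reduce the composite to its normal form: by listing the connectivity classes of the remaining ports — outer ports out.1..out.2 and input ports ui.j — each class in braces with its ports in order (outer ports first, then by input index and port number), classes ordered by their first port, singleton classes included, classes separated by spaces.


After gluing at B, chains via deleted ports link the u-ports.
A over (u2, u1) gives {out.1, u1.1} {out.2, u2.1} {u1.2} {u2.2}, out.j being that stage's outer ports
B over (u2, u1, u3) gives {out.1} {out.2} {u1.1} {u1.2} {u2.1} {u2.2} {u3.1} {u3.2}, out.j being that stage's outer ports

{out.1} {out.2} {u1.1} {u1.2} {u2.1} {u2.2} {u3.1} {u3.2}


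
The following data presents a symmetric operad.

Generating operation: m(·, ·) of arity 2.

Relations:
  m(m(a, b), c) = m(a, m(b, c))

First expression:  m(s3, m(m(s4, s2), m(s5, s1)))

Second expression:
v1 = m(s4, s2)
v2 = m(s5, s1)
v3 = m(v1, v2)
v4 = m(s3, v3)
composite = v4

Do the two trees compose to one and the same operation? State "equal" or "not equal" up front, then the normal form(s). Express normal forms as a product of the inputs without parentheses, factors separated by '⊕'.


equal: each reduces to s3 ⊕ s4 ⊕ s2 ⊕ s5 ⊕ s1

In normal form, the first expression is s3 ⊕ s4 ⊕ s2 ⊕ s5 ⊕ s1
In normal form, the second expression is s3 ⊕ s4 ⊕ s2 ⊕ s5 ⊕ s1
The normal forms match — equal.
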